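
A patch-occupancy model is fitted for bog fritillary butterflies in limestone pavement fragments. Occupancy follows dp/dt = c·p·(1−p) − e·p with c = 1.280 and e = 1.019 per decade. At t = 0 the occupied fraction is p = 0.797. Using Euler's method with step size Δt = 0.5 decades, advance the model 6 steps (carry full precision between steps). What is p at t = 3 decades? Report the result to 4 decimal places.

0.2777

Update rule: p ← p + [c·p·(1−p) − e·p]·Δt with Δt = 0.5.
p: 0.79700 → 0.49447  (Δp = -0.30253)
p: 0.49447 → 0.40252  (Δp = -0.09195)
p: 0.40252 → 0.35135  (Δp = -0.05117)
p: 0.35135 → 0.31820  (Δp = -0.03316)
p: 0.31820 → 0.29492  (Δp = -0.02328)
p: 0.29492 → 0.27774  (Δp = -0.01718)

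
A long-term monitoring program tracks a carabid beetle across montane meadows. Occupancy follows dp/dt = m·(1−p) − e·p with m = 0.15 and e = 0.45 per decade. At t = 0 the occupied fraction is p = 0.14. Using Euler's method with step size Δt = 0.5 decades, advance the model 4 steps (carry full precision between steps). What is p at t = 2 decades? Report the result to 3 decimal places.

0.224

Update rule: p ← p + [m·(1−p) − e·p]·Δt with Δt = 0.5.
  1  |  dp/dt·Δt = +0.033000  |  p_1 = 0.173000
  2  |  dp/dt·Δt = +0.023100  |  p_2 = 0.196100
  3  |  dp/dt·Δt = +0.016170  |  p_3 = 0.212270
  4  |  dp/dt·Δt = +0.011319  |  p_4 = 0.223589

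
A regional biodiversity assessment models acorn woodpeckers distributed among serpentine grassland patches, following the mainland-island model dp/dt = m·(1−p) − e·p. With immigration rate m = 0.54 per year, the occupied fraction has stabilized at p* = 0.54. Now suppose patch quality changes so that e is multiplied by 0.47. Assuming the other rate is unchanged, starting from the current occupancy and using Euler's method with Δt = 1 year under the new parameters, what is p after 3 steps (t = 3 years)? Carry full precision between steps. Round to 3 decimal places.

Balance m(1−p*) = e·p* gives e = m(1−p*)/p* = 0.54×0.46000/0.54000 = 0.46000.
Starting from p₀ = 0.54000; update p ← p + (dp/dt)·Δt with the new parameters.
  1  |  dp/dt·Δt = +0.131652  |  p_1 = 0.671652
  2  |  dp/dt·Δt = +0.032097  |  p_2 = 0.703749
  3  |  dp/dt·Δt = +0.007825  |  p_3 = 0.711574

0.712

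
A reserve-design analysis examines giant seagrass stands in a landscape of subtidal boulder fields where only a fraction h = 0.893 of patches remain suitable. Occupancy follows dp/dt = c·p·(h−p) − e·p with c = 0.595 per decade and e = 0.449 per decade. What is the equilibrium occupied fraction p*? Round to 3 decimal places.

0.138

Setting dp/dt = 0 and dividing by p* gives c·(h−p*) = e.
So p* = h − e/c = 0.893 − 0.449/0.595 = 0.893 − 0.7546 = 0.1384.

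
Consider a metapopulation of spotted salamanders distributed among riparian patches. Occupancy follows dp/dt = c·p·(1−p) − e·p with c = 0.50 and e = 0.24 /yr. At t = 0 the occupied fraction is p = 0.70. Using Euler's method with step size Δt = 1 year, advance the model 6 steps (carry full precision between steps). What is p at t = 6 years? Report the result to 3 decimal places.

0.541

Update rule: p ← p + [c·p·(1−p) − e·p]·Δt with Δt = 1.
  1  |  dp/dt·Δt = -0.063000  |  p_1 = 0.637000
  2  |  dp/dt·Δt = -0.037264  |  p_2 = 0.599735
  3  |  dp/dt·Δt = -0.023910  |  p_3 = 0.575825
  4  |  dp/dt·Δt = -0.016073  |  p_4 = 0.559753
  5  |  dp/dt·Δt = -0.011126  |  p_5 = 0.548627
  6  |  dp/dt·Δt = -0.007853  |  p_6 = 0.540774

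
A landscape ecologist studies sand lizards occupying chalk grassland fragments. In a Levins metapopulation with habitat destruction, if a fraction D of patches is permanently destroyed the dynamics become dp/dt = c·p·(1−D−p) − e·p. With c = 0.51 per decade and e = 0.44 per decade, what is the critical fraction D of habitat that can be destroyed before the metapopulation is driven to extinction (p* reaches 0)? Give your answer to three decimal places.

The nontrivial equilibrium is p* = (1−D) − e/c; extinction occurs when this hits zero.
So D_crit = 1 − e/c = 1 − 0.44/0.51 = 1 − 0.8627 = 0.1373.
This equals the undisturbed p*, a classic result of Lande's extension.

0.137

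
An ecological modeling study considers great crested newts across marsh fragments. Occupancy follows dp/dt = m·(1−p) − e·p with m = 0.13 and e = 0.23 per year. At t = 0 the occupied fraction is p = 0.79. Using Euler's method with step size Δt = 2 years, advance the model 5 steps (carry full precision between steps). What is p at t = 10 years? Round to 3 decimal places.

0.362

Update rule: p ← p + [m·(1−p) − e·p]·Δt with Δt = 2.
p: 0.79000 → 0.48120  (Δp = -0.30880)
p: 0.48120 → 0.39474  (Δp = -0.08646)
p: 0.39474 → 0.37053  (Δp = -0.02421)
p: 0.37053 → 0.36375  (Δp = -0.00678)
p: 0.36375 → 0.36185  (Δp = -0.00190)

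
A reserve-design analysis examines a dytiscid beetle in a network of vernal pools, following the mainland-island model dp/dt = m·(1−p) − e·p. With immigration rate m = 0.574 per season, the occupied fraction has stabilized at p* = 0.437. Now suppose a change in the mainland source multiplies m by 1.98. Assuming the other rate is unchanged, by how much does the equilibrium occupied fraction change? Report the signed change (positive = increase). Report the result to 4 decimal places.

Balance m(1−p*) = e·p* gives e = m(1−p*)/p* = 0.574×0.56300/0.43700 = 0.73950.
New p* = m/(m+e) = 1.13652/(1.13652+0.73950) = 0.60581.
Δp* = 0.60581 − 0.43700 = +0.16881.

0.1688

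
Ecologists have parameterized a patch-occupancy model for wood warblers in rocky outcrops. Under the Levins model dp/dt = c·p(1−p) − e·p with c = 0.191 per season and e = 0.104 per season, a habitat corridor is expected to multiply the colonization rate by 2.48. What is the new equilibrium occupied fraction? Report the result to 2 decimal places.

0.78

Before: p* = 1 − 0.104/0.191 = 0.4555.
After the change, c = 0.47368, e = 0.104, so p* = 1 − 0.104/0.47368 = 0.7804.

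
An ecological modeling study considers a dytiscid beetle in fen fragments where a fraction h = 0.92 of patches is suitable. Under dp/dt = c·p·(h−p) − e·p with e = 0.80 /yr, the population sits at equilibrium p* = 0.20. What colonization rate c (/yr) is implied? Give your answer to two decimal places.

At equilibrium c(h−p*) = e, so c = e/(h−p*).
c = 0.80/(0.92 − 0.20) = 0.80/0.7200 = 1.1111.

1.11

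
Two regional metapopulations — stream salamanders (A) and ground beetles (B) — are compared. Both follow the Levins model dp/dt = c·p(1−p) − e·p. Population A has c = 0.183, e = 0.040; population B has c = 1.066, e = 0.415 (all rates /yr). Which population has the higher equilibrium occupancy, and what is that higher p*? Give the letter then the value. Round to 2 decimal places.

A: p*_A = 1 − 0.040/0.183 = 0.7814.
B: p*_B = 1 − 0.415/1.066 = 0.6107.
A is higher at 0.7814.

A, 0.78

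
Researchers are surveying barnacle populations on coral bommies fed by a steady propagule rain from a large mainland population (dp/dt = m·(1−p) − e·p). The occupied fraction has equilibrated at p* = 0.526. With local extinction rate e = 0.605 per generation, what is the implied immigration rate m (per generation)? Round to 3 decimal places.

0.671

At equilibrium m(1−p*) = e·p*, so m = e·p*/(1−p*).
m = 0.605 × 0.526 / 0.4740 = 0.3182/0.4740 = 0.6714.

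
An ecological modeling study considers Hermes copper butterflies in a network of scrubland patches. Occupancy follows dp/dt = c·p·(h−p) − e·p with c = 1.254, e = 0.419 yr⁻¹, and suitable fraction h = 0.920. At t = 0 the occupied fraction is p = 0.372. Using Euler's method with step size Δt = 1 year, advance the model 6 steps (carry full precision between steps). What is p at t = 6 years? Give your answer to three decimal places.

Update rule: p ← p + [c·p·(h−p) − e·p]·Δt with Δt = 1.
step 1: Δp = +0.09977, p = 0.47177
step 2: Δp = +0.06750, p = 0.53927
step 3: Δp = +0.03151, p = 0.57078
step 4: Δp = +0.01080, p = 0.58158
step 5: Δp = +0.00313, p = 0.58471
step 6: Δp = +0.00085, p = 0.58556

0.586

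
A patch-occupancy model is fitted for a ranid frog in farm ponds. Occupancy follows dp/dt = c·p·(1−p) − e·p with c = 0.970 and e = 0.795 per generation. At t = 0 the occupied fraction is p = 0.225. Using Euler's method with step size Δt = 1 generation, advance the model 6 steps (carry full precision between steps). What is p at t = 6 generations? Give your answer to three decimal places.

0.192

Update rule: p ← p + [c·p·(1−p) − e·p]·Δt with Δt = 1.
t = 1: p = 0.22500 + (-0.00973) = 0.21527
t = 2: p = 0.21527 + (-0.00728) = 0.20799
t = 3: p = 0.20799 + (-0.00556) = 0.20243
t = 4: p = 0.20243 + (-0.00432) = 0.19810
t = 5: p = 0.19810 + (-0.00340) = 0.19470
t = 6: p = 0.19470 + (-0.00270) = 0.19201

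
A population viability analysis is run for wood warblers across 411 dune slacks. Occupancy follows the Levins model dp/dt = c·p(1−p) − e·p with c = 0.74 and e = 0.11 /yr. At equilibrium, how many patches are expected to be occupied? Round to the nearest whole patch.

p* = 1 − e/c = 1 − 0.11/0.74 = 0.8514.
Expected occupied patches = N × p* = 411 × 0.8514 = 349.91 ≈ 350.

350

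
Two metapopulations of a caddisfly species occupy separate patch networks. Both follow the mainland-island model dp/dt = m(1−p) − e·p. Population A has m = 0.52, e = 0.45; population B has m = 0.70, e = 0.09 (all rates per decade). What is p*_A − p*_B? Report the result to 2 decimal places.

A: p*_A = m/(m+e) = 0.52/0.9700 = 0.5361.
B: p*_B = 0.70/0.7900 = 0.8861.
p*_A − p*_B = 0.5361 − 0.8861 = -0.3500.

-0.35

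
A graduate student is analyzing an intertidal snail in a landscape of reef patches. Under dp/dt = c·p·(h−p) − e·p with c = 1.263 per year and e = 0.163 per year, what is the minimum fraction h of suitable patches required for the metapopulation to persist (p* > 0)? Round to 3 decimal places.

p* = h − e/c is positive only when h > e/c.
h_min = e/c = 0.163/1.263 = 0.1291.

0.129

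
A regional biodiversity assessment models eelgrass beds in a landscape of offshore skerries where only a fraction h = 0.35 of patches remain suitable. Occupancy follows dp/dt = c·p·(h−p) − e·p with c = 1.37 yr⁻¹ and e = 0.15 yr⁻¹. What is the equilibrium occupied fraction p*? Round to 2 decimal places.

Setting dp/dt = 0 and dividing by p* gives c·(h−p*) = e.
So p* = h − e/c = 0.35 − 0.15/1.37 = 0.35 − 0.1095 = 0.2405.

0.24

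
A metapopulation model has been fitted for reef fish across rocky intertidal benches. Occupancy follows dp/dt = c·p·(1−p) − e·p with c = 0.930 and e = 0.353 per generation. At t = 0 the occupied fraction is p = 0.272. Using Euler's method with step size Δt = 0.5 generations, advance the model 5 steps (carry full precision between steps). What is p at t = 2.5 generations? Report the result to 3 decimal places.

Update rule: p ← p + [c·p·(1−p) − e·p]·Δt with Δt = 0.5.
t = 0.5: p = 0.27200 + (+0.04407) = 0.31607
t = 1: p = 0.31607 + (+0.04473) = 0.36080
t = 1.5: p = 0.36080 + (+0.04356) = 0.40436
t = 2: p = 0.40436 + (+0.04063) = 0.44499
t = 2.5: p = 0.44499 + (+0.03630) = 0.48129

0.481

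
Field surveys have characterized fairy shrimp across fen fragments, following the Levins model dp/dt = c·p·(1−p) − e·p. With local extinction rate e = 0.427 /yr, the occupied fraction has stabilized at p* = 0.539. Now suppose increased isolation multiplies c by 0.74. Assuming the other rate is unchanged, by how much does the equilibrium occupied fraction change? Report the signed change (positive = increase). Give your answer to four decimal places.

-0.1620

Balance c(1−p*) = e gives c = e/(1 − 0.53900) = 0.427/0.46100 = 0.92625.
New p* = 1 − e/c = 1 − 0.42700/0.68542 = 0.37702.
Δp* = 0.37702 − 0.53900 = -0.16198.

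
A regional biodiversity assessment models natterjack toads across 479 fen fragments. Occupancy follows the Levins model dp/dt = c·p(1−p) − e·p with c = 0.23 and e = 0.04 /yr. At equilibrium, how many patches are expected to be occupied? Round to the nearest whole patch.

p* = 1 − e/c = 1 − 0.04/0.23 = 0.8261.
Expected occupied patches = N × p* = 479 × 0.8261 = 395.70 ≈ 396.

396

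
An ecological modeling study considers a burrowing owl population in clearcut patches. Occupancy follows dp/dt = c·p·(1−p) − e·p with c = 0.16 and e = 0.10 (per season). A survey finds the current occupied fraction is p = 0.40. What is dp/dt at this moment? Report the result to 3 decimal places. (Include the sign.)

Colonization term: c·p·(1−p) = 0.16×0.40×0.6000 = 0.03840.
Extinction term: e·p = 0.04000.
dp/dt = 0.03840 − 0.04000 = -0.00160.

-0.002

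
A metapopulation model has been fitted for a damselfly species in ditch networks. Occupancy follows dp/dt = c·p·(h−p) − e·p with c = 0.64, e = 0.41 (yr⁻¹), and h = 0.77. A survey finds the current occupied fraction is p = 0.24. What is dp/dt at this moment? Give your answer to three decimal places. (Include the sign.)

-0.017

Colonization term: c·p·(h−p) = 0.64×0.24×0.5300 = 0.08141.
Extinction term: e·p = 0.09840.
dp/dt = 0.08141 − 0.09840 = -0.01699.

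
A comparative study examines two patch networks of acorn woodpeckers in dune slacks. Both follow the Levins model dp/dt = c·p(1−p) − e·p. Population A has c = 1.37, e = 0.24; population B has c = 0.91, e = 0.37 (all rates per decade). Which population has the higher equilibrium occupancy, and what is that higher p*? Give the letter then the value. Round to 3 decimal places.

A, 0.825

A: p*_A = 1 − 0.24/1.37 = 0.8248.
B: p*_B = 1 − 0.37/0.91 = 0.5934.
A is higher at 0.8248.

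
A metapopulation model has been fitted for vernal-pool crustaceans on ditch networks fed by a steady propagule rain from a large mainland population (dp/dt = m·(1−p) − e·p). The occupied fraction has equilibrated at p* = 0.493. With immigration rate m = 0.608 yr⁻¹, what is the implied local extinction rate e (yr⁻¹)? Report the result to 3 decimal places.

At equilibrium m(1−p*) = e·p*, so e = m(1−p*)/p*.
e = 0.608 × 0.5070 / 0.493 = 0.6253.

0.625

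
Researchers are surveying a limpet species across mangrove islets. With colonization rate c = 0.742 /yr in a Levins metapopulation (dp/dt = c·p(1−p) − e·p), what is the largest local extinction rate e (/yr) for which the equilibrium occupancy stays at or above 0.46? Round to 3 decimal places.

1 − e/c ≥ 0.46 ⇒ e ≤ c(1 − 0.46) = 0.742 × 0.5400.
e_max = 0.4007.

0.401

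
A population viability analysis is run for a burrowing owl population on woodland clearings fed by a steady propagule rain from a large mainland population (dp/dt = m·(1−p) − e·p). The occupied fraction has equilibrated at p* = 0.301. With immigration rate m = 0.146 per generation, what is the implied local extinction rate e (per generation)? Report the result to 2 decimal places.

0.34

At equilibrium m(1−p*) = e·p*, so e = m(1−p*)/p*.
e = 0.146 × 0.6990 / 0.301 = 0.3390.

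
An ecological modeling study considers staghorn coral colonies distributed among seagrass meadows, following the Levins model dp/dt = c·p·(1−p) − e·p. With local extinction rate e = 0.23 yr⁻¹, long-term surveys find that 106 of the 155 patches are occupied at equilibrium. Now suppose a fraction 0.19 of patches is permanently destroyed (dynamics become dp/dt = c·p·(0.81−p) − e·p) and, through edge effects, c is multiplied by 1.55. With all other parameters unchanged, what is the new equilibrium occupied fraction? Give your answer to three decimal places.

Observed p* = 106/155 = 0.68387.
Balance c(1−p*) = e gives c = e/(1 − 0.68387) = 0.23/0.31613 = 0.72755.
New p* = 0.81 − e/c = 0.81 − 0.23000/1.12770 = 0.60605.

0.606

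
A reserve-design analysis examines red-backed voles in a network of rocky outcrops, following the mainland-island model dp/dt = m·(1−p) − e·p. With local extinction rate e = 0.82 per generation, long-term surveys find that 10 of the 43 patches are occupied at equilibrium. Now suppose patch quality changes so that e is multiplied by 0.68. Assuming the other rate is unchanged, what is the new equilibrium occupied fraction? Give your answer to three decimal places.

0.308

Observed p* = 10/43 = 0.23256.
Balance m(1−p*) = e·p* gives m = e·p*/(1−p*) = 0.82×0.23256/0.76744 = 0.24849.
New p* = m/(m+e) = 0.24849/(0.24849+0.55760) = 0.30827.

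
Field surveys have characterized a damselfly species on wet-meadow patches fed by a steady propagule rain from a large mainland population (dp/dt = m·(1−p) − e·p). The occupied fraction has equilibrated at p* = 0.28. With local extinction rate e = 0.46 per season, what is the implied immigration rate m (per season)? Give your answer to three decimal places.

At equilibrium m(1−p*) = e·p*, so m = e·p*/(1−p*).
m = 0.46 × 0.28 / 0.7200 = 0.1288/0.7200 = 0.1789.

0.179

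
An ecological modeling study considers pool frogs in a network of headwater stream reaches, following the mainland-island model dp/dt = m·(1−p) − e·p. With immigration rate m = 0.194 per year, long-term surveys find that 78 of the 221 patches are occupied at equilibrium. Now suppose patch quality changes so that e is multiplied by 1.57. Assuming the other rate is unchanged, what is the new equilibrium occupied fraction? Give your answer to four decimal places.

Observed p* = 78/221 = 0.35294.
Balance m(1−p*) = e·p* gives e = m(1−p*)/p* = 0.194×0.64706/0.35294 = 0.35567.
New p* = m/(m+e) = 0.19400/(0.19400+0.55840) = 0.25784.

0.2578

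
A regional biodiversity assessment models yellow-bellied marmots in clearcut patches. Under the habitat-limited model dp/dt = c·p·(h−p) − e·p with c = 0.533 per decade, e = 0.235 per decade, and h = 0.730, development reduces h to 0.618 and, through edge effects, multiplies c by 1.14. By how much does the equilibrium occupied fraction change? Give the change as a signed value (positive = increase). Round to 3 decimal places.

-0.058

Before: p* = h − e/c = 0.730 − 0.235/0.533 = 0.730 − 0.4409 = 0.2891.
After: c = 0.60762, e = 0.235, h = 0.618; p* = 0.618 − 0.235/0.60762 = 0.2312.
Δp* = 0.2312 − 0.2891 = -0.0579.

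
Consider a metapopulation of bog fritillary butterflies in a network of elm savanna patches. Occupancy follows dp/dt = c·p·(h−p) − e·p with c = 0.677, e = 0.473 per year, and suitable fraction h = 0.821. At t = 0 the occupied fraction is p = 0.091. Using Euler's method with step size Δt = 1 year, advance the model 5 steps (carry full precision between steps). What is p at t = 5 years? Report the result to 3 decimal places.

0.100

Update rule: p ← p + [c·p·(h−p) − e·p]·Δt with Δt = 1.
  1  |  dp/dt·Δt = +0.001930  |  p_1 = 0.092930
  2  |  dp/dt·Δt = +0.001850  |  p_2 = 0.094780
  3  |  dp/dt·Δt = +0.001768  |  p_3 = 0.096547
  4  |  dp/dt·Δt = +0.001685  |  p_4 = 0.098233
  5  |  dp/dt·Δt = +0.001603  |  p_5 = 0.099835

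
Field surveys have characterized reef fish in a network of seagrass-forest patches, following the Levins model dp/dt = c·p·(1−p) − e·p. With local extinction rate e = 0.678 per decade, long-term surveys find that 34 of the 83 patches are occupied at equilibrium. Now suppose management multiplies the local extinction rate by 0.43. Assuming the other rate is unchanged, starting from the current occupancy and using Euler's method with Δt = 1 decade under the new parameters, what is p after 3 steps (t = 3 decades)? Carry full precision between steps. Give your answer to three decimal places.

Observed p* = 34/83 = 0.40964.
Balance c(1−p*) = e gives c = e/(1 − 0.40964) = 0.678/0.59036 = 1.14845.
Starting from p₀ = 0.40964; update p ← p + (dp/dt)·Δt with the new parameters.
  1  |  dp/dt·Δt = +0.158309  |  p_1 = 0.567947
  2  |  dp/dt·Δt = +0.116231  |  p_2 = 0.684178
  3  |  dp/dt·Δt = +0.048690  |  p_3 = 0.732868

0.733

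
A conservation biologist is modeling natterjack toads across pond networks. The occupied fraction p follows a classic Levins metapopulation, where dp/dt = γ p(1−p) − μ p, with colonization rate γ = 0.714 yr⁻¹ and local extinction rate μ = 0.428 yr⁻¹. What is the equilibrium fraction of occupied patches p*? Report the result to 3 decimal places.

Setting dp/dt = 0 and dividing through by p* gives γ·(1−p*) = μ.
So p* = 1 − μ/γ = 1 − 0.428/0.714 = 1 − 0.5994 = 0.4006.

0.401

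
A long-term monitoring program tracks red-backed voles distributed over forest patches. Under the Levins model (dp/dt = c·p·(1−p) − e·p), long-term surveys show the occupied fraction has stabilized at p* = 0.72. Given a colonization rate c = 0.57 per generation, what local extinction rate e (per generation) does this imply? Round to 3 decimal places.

At equilibrium c(1−p*) = e.
e = 0.57 × (1 − 0.72) = 0.57 × 0.2800 = 0.1596.

0.160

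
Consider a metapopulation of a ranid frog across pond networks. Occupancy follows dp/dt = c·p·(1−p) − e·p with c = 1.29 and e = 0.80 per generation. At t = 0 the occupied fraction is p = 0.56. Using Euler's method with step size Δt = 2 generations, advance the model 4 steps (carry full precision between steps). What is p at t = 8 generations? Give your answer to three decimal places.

Update rule: p ← p + [c·p·(1−p) − e·p]·Δt with Δt = 2.
step 1: Δp = -0.26029, p = 0.29971
step 2: Δp = +0.06196, p = 0.36168
step 3: Δp = +0.01695, p = 0.37863
step 4: Δp = +0.00119, p = 0.37982

0.380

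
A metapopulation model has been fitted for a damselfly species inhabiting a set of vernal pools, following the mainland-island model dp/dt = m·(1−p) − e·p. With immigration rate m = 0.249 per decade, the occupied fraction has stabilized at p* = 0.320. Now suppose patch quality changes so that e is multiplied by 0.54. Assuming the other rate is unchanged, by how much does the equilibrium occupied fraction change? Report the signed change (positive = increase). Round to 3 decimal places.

0.146

Balance m(1−p*) = e·p* gives e = m(1−p*)/p* = 0.249×0.68000/0.32000 = 0.52912.
New p* = m/(m+e) = 0.24900/(0.24900+0.28572) = 0.46566.
Δp* = 0.46566 − 0.32000 = +0.14566.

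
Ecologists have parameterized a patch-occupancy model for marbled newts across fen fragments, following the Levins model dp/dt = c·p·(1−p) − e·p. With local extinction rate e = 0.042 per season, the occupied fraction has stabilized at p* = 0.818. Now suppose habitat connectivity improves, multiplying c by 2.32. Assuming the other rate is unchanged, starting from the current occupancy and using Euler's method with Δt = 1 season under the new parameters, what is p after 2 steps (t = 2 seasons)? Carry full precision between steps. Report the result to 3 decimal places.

0.890

Balance c(1−p*) = e gives c = e/(1 − 0.81800) = 0.042/0.18200 = 0.23077.
Starting from p₀ = 0.81800; update p ← p + (dp/dt)·Δt with the new parameters.
p: 0.81800 → 0.86335  (Δp = +0.04535)
p: 0.86335 → 0.89025  (Δp = +0.02690)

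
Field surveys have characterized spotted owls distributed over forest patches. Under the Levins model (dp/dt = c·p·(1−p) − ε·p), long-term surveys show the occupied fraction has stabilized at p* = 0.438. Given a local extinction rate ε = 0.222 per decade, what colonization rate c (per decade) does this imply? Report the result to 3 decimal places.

At equilibrium c(1−p*) = ε, so c = ε/(1−p*).
c = 0.222/(1 − 0.438) = 0.222/0.5620 = 0.3950.

0.395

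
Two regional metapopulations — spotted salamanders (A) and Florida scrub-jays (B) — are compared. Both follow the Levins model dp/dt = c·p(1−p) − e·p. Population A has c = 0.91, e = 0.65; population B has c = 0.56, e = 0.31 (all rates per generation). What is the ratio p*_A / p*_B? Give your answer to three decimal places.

0.640

A: p*_A = 1 − 0.65/0.91 = 0.2857.
B: p*_B = 1 − 0.31/0.56 = 0.4464.
p*_A / p*_B = 0.2857/0.4464 = 0.6400.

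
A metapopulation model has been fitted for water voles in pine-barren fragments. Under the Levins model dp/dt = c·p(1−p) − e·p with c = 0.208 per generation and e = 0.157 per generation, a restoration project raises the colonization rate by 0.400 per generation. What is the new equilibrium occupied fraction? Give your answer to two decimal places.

Before: p* = 1 − 0.157/0.208 = 0.2452.
After the change, c = 0.608, e = 0.157, so p* = 1 − 0.157/0.608 = 0.7418.

0.74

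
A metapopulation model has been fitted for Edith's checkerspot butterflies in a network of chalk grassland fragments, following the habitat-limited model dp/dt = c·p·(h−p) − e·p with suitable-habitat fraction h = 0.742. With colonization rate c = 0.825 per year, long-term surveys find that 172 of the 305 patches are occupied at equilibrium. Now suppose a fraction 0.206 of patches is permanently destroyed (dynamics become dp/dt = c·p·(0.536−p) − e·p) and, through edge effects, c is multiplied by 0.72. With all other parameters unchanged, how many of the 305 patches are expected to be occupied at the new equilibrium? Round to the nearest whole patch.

88

Observed p* = 172/305 = 0.56393.
Balance c(h−p*) = e gives e = 0.825×(0.742 − 0.56393) = 0.14691.
New p* = 0.536 − e/c = 0.536 − 0.14691/0.59400 = 0.28868.
Expected occupied = 305 × 0.28868 = 88.05 ≈ 88.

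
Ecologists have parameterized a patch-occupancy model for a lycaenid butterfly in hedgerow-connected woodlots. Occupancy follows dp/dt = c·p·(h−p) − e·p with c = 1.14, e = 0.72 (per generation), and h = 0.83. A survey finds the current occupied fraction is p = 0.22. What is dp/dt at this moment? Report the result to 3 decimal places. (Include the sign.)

Colonization term: c·p·(h−p) = 1.14×0.22×0.6100 = 0.15299.
Extinction term: e·p = 0.15840.
dp/dt = 0.15299 − 0.15840 = -0.00541.

-0.005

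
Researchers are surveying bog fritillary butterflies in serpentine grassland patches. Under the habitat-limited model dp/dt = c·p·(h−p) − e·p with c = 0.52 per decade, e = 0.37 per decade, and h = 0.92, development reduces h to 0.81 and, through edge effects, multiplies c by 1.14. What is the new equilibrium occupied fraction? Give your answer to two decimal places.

Before: p* = h − e/c = 0.92 − 0.37/0.52 = 0.92 − 0.7115 = 0.2085.
After: c = 0.5928, e = 0.37, h = 0.81; p* = 0.81 − 0.37/0.5928 = 0.1858.

0.19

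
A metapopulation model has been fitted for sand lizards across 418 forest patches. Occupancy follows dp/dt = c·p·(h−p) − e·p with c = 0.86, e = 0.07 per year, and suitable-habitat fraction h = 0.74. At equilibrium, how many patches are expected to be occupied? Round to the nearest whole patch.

275

p* = h − e/c = 0.74 − 0.0814 = 0.6586.
Expected occupied patches = N × p* = 418 × 0.6586 = 275.30 ≈ 275.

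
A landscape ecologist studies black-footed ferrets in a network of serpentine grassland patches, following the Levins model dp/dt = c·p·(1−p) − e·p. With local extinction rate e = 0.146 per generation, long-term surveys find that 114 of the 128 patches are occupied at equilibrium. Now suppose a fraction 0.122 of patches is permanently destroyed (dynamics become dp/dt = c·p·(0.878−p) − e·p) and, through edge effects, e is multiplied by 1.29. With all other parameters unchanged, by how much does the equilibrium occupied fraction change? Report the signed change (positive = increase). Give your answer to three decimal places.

-0.154

Observed p* = 114/128 = 0.89062.
Balance c(1−p*) = e gives c = e/(1 − 0.89062) = 0.146/0.10938 = 1.33480.
New p* = 0.878 − e/c = 0.878 − 0.18834/1.33480 = 0.73690.
Δp* = 0.73690 − 0.89062 = -0.15372.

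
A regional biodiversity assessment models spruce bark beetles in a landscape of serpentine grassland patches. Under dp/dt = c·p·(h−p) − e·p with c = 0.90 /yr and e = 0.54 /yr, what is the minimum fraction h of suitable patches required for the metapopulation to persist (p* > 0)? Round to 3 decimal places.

p* = h − e/c is positive only when h > e/c.
h_min = e/c = 0.54/0.90 = 0.6000.

0.600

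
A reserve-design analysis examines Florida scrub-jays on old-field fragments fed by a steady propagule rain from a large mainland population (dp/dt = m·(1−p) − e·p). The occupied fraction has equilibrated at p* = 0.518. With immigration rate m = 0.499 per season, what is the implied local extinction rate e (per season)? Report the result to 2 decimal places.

0.46

At equilibrium m(1−p*) = e·p*, so e = m(1−p*)/p*.
e = 0.499 × 0.4820 / 0.518 = 0.4643.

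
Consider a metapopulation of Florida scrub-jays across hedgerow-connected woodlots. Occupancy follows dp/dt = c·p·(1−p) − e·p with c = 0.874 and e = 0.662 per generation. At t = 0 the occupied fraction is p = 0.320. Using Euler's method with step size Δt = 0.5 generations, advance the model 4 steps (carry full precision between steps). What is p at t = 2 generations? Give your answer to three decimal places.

Update rule: p ← p + [c·p·(1−p) − e·p]·Δt with Δt = 0.5.
step 1: Δp = -0.01083, p = 0.30917
step 2: Δp = -0.00900, p = 0.30017
step 3: Δp = -0.00756, p = 0.29262
step 4: Δp = -0.00640, p = 0.28621

0.286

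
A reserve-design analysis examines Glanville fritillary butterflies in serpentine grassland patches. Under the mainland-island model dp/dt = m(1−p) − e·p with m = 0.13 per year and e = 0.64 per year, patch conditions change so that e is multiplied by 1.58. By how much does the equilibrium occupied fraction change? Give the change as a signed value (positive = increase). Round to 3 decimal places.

-0.055

Before: p* = 0.13/(0.13+0.64) = 0.1688.
After: m = 0.13, e = 1.0112; p* = 0.13/1.1412 = 0.1139.
Δp* = 0.1139 − 0.1688 = -0.0549.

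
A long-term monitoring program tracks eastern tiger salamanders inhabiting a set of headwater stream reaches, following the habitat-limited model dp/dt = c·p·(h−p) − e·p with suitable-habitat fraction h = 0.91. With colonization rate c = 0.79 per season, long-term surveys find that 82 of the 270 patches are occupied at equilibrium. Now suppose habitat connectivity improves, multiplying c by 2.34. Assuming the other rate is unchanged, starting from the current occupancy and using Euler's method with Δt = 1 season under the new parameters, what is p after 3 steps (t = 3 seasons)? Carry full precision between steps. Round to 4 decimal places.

Observed p* = 82/270 = 0.30370.
Balance c(h−p*) = e gives e = 0.79×(0.91 − 0.30370) = 0.47897.
Starting from p₀ = 0.30370; update p ← p + (dp/dt)·Δt with the new parameters.
  1  |  dp/dt·Δt = +0.194925  |  p_1 = 0.498628
  2  |  dp/dt·Δt = +0.140358  |  p_2 = 0.638986
  3  |  dp/dt·Δt = +0.014072  |  p_3 = 0.653058

0.6531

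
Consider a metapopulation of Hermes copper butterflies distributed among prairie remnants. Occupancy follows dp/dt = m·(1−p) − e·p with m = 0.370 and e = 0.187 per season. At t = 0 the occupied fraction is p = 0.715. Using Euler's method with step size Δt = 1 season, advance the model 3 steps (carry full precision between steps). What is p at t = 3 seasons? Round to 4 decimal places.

Update rule: p ← p + [m·(1−p) − e·p]·Δt with Δt = 1.
step 1: Δp = -0.02825, p = 0.68674
step 2: Δp = -0.01252, p = 0.67423
step 3: Δp = -0.00555, p = 0.66868

0.6687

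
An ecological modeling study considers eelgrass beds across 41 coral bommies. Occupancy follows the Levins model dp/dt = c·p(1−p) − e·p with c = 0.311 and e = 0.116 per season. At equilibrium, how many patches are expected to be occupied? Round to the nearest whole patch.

26

p* = 1 − e/c = 1 − 0.116/0.311 = 0.6270.
Expected occupied patches = N × p* = 41 × 0.6270 = 25.71 ≈ 26.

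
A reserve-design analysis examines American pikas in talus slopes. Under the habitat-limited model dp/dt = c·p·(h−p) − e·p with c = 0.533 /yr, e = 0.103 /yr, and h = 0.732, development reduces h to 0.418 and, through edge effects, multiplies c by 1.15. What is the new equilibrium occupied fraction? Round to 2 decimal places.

0.25

Before: p* = h − e/c = 0.732 − 0.103/0.533 = 0.732 − 0.1932 = 0.5388.
After: c = 0.61295, e = 0.103, h = 0.418; p* = 0.418 − 0.103/0.61295 = 0.2500.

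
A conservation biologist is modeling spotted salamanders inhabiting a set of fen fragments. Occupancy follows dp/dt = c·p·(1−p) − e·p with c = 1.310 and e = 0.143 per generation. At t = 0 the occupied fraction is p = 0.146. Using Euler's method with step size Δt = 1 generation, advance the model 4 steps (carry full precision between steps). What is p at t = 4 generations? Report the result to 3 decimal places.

Update rule: p ← p + [c·p·(1−p) − e·p]·Δt with Δt = 1.
  1  |  dp/dt·Δt = +0.142458  |  p_1 = 0.288458
  2  |  dp/dt·Δt = +0.227628  |  p_2 = 0.516086
  3  |  dp/dt·Δt = +0.253361  |  p_3 = 0.769447
  4  |  dp/dt·Δt = +0.122361  |  p_4 = 0.891808

0.892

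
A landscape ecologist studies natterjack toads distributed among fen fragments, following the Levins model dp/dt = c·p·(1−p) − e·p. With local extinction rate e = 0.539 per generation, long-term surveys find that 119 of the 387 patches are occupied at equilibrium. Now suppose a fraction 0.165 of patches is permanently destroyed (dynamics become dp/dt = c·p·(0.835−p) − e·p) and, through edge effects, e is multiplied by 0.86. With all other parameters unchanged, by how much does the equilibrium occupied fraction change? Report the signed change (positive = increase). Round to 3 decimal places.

-0.068

Observed p* = 119/387 = 0.30749.
Balance c(1−p*) = e gives c = e/(1 − 0.30749) = 0.539/0.69251 = 0.77833.
New p* = 0.835 − e/c = 0.835 − 0.46354/0.77833 = 0.23944.
Δp* = 0.23944 − 0.30749 = -0.06805.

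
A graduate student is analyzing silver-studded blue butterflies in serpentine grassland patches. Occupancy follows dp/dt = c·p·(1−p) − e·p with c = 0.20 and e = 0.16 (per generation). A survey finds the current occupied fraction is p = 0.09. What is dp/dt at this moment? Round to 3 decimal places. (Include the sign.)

Colonization term: c·p·(1−p) = 0.20×0.09×0.9100 = 0.01638.
Extinction term: e·p = 0.01440.
dp/dt = 0.01638 − 0.01440 = 0.00198.

0.002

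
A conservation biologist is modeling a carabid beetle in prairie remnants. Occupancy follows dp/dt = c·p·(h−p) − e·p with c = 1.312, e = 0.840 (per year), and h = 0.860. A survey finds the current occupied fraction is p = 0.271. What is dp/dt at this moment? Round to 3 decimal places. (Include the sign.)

-0.018

Colonization term: c·p·(h−p) = 1.312×0.271×0.5890 = 0.20942.
Extinction term: e·p = 0.22764.
dp/dt = 0.20942 − 0.22764 = -0.01822.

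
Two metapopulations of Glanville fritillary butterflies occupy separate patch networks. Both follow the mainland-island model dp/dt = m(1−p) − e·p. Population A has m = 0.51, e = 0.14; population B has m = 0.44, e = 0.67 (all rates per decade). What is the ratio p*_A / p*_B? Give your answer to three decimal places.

1.979

A: p*_A = m/(m+e) = 0.51/0.6500 = 0.7846.
B: p*_B = 0.44/1.1100 = 0.3964.
p*_A / p*_B = 0.7846/0.3964 = 1.9794.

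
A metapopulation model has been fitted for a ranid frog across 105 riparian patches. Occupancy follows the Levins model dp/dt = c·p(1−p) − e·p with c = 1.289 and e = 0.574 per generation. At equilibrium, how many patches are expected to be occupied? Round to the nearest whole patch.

58

p* = 1 − e/c = 1 − 0.574/1.289 = 0.5547.
Expected occupied patches = N × p* = 105 × 0.5547 = 58.24 ≈ 58.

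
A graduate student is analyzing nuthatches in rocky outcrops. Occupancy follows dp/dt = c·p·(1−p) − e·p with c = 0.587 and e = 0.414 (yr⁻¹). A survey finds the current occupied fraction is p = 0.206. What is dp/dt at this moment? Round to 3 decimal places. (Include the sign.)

Colonization term: c·p·(1−p) = 0.587×0.206×0.7940 = 0.09601.
Extinction term: e·p = 0.08528.
dp/dt = 0.09601 − 0.08528 = 0.01073.

0.011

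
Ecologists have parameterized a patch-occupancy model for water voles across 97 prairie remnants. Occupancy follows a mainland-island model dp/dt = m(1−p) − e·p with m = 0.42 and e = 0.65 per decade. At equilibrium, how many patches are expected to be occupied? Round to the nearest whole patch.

p* = m/(m+e) = 0.42/1.0700 = 0.3925.
Expected occupied patches = N × p* = 97 × 0.3925 = 38.07 ≈ 38.

38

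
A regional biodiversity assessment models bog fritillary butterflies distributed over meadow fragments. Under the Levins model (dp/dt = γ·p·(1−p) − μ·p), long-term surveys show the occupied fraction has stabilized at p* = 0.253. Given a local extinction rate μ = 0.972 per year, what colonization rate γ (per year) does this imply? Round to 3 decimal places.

1.301

At equilibrium γ(1−p*) = μ, so γ = μ/(1−p*).
γ = 0.972/(1 − 0.253) = 0.972/0.7470 = 1.3012.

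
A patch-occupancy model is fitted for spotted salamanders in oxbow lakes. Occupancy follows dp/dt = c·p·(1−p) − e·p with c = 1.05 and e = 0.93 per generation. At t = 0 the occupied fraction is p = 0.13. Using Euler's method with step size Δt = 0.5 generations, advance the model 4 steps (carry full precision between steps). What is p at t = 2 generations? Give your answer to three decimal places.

Update rule: p ← p + [c·p·(1−p) − e·p]·Δt with Δt = 0.5.
step 1: Δp = -0.00107, p = 0.12893
step 2: Δp = -0.00099, p = 0.12794
step 3: Δp = -0.00092, p = 0.12702
step 4: Δp = -0.00085, p = 0.12617

0.126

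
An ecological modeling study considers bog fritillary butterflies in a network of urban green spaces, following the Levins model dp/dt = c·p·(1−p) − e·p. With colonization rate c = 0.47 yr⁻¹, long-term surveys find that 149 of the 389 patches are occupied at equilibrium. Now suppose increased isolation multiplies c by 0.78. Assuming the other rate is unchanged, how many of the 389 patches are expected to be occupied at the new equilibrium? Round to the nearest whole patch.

81

Observed p* = 149/389 = 0.38303.
Balance c(1−p*) = e gives e = 0.47×(1 − 0.38303) = 0.28998.
New p* = 1 − e/c = 1 − 0.28998/0.36660 = 0.20900.
Expected occupied = 389 × 0.20900 = 81.30 ≈ 81.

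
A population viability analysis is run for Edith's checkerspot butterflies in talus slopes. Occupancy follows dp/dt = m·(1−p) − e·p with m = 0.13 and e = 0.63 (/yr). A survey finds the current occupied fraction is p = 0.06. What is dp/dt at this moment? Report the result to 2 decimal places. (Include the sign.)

Colonization term: m·(1−p) = 0.13×0.9400 = 0.12220.
Extinction term: e·p = 0.03780.
dp/dt = 0.12220 − 0.03780 = 0.08440.

0.08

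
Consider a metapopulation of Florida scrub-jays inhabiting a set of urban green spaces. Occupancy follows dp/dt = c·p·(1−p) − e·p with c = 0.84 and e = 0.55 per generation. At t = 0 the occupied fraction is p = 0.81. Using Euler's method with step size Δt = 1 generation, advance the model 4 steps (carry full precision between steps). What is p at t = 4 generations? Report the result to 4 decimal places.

Update rule: p ← p + [c·p·(1−p) − e·p]·Δt with Δt = 1.
step 1: Δp = -0.31622, p = 0.49378
step 2: Δp = -0.06161, p = 0.43217
step 3: Δp = -0.03156, p = 0.40061
step 4: Δp = -0.01863, p = 0.38198

0.3820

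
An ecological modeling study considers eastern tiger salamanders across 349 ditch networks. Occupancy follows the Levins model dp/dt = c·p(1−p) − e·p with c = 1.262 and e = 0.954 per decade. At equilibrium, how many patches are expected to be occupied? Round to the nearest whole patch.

p* = 1 − e/c = 1 − 0.954/1.262 = 0.2441.
Expected occupied patches = N × p* = 349 × 0.2441 = 85.18 ≈ 85.

85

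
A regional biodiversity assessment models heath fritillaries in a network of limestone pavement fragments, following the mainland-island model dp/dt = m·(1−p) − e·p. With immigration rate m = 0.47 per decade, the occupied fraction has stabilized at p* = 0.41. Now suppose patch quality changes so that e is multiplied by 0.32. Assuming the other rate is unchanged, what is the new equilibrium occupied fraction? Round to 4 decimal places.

Balance m(1−p*) = e·p* gives e = m(1−p*)/p* = 0.47×0.59000/0.41000 = 0.67634.
New p* = m/(m+e) = 0.47000/(0.47000+0.21643) = 0.68470.

0.6847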